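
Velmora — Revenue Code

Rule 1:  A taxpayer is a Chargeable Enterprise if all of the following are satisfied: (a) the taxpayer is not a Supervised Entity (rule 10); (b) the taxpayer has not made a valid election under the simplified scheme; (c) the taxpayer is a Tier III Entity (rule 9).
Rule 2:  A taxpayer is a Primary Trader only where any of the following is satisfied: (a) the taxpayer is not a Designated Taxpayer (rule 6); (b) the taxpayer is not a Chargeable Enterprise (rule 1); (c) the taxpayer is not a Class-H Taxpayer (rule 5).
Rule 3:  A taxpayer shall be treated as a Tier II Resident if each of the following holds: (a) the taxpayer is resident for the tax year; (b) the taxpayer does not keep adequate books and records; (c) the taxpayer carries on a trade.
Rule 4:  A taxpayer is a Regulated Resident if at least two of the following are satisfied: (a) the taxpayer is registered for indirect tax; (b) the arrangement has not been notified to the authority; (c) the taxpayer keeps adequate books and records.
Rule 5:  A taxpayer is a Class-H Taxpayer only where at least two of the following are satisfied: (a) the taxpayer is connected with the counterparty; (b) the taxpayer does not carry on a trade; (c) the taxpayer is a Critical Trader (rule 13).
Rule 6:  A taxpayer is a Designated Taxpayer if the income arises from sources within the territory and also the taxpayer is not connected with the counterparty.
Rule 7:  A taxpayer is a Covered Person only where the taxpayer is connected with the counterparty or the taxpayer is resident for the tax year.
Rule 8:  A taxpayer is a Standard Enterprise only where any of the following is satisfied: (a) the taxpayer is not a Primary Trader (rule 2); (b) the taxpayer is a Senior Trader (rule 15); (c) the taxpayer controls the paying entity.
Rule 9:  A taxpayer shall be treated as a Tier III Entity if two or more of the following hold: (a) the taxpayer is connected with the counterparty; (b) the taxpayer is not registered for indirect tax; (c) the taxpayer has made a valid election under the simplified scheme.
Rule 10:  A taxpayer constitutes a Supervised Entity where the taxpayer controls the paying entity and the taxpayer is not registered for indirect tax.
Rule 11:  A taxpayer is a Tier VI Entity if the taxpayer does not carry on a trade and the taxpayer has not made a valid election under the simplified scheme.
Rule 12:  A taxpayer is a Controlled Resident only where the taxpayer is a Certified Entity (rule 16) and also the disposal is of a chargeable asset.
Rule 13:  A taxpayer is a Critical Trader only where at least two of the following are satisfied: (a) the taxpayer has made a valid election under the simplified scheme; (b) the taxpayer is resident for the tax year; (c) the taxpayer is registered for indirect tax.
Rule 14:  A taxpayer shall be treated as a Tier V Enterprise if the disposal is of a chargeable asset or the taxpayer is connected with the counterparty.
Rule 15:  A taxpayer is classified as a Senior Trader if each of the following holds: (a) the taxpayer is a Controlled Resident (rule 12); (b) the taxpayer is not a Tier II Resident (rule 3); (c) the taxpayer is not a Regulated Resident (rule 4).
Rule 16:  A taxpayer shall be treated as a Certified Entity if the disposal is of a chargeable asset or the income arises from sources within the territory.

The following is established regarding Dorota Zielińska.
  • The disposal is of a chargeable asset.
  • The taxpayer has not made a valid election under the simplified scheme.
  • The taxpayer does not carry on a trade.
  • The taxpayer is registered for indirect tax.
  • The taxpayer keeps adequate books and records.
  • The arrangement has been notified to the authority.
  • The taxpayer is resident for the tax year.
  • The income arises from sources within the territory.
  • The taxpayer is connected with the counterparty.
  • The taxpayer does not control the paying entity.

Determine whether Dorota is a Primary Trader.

Yes

rule 6 — Designated Taxpayer: [the income arises from sources within the territory? yes] AND [the taxpayer is not connected with the counterparty? no] → not satisfied.
rule 10 — Supervised Entity: [the taxpayer controls the paying entity? no] AND [the taxpayer is not registered for indirect tax? no] → not satisfied.
rule 9 — Tier III Entity: the taxpayer is connected with the counterparty? yes; the taxpayer is not registered for indirect tax? no; the taxpayer has made a valid election under the simplified scheme? no — 1 of 3 hold (need ≥2) → not satisfied.
rule 1 — Chargeable Enterprise: [not a Supervised Entity (rule 10)? yes] AND [the taxpayer has not made a valid election under the simplified scheme? yes] AND [Tier III Entity (rule 9)? no] → not satisfied.
rule 13 — Critical Trader: the taxpayer has made a valid election under the simplified scheme? no; the taxpayer is resident for the tax year? yes; the taxpayer is registered for indirect tax? yes — 2 of 3 hold (need ≥2) → satisfied.
rule 5 — Class-H Taxpayer: the taxpayer is connected with the counterparty? yes; the taxpayer does not carry on a trade? yes; Critical Trader (rule 13)? yes — 3 of 3 hold (need ≥2) → satisfied.
rule 2 — Primary Trader: [not a Designated Taxpayer (rule 6)? yes] OR [not a Chargeable Enterprise (rule 1)? yes] OR [not a Class-H Taxpayer (rule 5)? no] → satisfied.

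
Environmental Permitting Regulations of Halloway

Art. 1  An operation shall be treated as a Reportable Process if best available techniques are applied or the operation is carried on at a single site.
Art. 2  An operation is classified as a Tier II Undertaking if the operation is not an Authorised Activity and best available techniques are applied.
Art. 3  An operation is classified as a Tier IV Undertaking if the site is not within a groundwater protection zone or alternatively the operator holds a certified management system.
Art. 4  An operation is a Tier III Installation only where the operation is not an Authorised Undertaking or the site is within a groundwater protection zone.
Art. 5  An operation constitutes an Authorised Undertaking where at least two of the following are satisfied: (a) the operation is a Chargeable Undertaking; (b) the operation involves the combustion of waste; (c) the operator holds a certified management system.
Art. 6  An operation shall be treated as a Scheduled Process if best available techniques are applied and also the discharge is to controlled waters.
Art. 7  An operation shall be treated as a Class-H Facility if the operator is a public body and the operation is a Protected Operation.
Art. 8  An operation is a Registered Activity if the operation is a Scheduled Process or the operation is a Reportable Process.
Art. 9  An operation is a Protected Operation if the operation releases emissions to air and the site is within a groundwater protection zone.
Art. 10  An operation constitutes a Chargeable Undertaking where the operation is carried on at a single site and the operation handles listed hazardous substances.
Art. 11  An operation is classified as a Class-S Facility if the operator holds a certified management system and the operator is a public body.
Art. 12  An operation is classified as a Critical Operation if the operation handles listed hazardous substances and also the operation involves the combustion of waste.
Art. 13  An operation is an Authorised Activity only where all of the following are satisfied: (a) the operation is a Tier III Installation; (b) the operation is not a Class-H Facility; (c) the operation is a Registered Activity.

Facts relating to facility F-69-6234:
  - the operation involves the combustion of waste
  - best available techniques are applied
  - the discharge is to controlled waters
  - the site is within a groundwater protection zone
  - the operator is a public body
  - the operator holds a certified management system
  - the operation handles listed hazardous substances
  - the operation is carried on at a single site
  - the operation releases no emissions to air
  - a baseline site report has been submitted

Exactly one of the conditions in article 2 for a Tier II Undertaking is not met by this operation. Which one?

Under article 10: the operation is carried on at a single site? yes; and the operation handles listed hazardous substances? yes. So the operation is a Chargeable Undertaking.
Under article 5: Chargeable Undertaking (article 10)? yes; the operation involves the combustion of waste? yes; the operator holds a certified management system? yes — 3 of 3 hold (need ≥2) → satisfied.
Under article 4: not an Authorised Undertaking (article 5)? no; or the site is within a groundwater protection zone? yes. So the operation is a Tier III Installation.
Under article 9: the operation releases emissions to air? no; and the site is within a groundwater protection zone? yes. So the operation is not a Protected Operation.
Under article 7: the operator is a public body? yes; and Protected Operation (article 9)? no. So the operation is not a Class-H Facility.
Under article 6: best available techniques are applied? yes; and the discharge is to controlled waters? yes. So the operation is a Scheduled Process.
Under article 1: best available techniques are applied? yes; or the operation is carried on at a single site? yes. So the operation is a Reportable Process.
Under article 8: Scheduled Process (article 6)? yes; or Reportable Process (article 1)? yes. So the operation is a Registered Activity.
Under article 13: Tier III Installation (article 4)? yes; and not a Class-H Facility (article 7)? yes; and Registered Activity (article 8)? yes. So the operation is an Authorised Activity.
Under article 2: not an Authorised Activity (article 13)? no; and best available techniques are applied? yes. So the operation is not a Tier II Undertaking.

Authorised Activity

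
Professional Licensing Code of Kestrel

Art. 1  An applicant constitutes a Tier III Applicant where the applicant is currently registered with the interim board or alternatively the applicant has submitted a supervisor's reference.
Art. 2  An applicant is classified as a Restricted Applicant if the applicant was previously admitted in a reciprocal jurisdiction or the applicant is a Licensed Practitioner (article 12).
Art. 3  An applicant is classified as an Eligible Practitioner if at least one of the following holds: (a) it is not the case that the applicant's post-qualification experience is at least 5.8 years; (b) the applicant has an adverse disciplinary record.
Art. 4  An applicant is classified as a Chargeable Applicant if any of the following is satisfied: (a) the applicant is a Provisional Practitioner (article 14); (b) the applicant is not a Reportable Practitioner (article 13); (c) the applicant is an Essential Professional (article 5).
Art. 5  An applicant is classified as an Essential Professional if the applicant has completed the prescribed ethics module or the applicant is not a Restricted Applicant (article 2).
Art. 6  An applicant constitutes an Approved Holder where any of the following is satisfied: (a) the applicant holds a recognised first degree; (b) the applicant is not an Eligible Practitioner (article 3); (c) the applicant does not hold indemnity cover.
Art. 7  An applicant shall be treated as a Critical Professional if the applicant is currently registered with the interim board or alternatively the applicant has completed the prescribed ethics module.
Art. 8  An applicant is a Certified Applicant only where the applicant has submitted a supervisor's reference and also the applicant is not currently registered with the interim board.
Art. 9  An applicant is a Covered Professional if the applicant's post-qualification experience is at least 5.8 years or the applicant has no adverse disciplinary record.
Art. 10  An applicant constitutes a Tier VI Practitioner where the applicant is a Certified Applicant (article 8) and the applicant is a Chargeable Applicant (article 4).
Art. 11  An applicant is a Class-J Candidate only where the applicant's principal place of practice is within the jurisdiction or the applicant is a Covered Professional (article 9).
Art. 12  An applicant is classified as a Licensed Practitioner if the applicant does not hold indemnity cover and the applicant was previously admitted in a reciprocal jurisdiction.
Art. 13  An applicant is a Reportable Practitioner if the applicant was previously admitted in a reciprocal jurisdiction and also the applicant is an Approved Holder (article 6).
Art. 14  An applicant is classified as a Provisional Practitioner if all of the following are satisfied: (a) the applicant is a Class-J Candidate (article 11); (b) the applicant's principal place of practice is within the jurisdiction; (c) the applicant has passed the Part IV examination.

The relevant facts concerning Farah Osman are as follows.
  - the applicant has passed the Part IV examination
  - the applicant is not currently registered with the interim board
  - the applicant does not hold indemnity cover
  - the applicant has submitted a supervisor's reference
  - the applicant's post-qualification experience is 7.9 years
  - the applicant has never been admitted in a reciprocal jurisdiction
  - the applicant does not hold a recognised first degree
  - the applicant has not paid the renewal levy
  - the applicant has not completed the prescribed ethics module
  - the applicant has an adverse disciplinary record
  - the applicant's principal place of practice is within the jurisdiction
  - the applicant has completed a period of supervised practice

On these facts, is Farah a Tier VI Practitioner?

Under article 8: the applicant has submitted a supervisor's reference? yes; and the applicant is not currently registered with the interim board? yes. So the applicant is a Certified Applicant.
Under article 9: applicant's post-qualification experience: 7.9 years ≥ 5.8 years? yes; or the applicant has no adverse disciplinary record? no. So the applicant is a Covered Professional.
Under article 11: the applicant's principal place of practice is within the jurisdiction? yes; or Covered Professional (article 9)? yes. So the applicant is a Class-J Candidate.
Under article 14: Class-J Candidate (article 11)? yes; and the applicant's principal place of practice is within the jurisdiction? yes; and the applicant has passed the Part IV examination? yes. So the applicant is a Provisional Practitioner.
Under article 3: applicant's post-qualification experience: 7.9 years ≥ 5.8 years? yes, so negated condition no; or the applicant has an adverse disciplinary record? yes. So the applicant is an Eligible Practitioner.
Under article 6: the applicant holds a recognised first degree? no; or not an Eligible Practitioner (article 3)? no; or the applicant does not hold indemnity cover? yes. So the applicant is an Approved Holder.
Under article 13: the applicant was previously admitted in a reciprocal jurisdiction? no; and Approved Holder (article 6)? yes. So the applicant is not a Reportable Practitioner.
Under article 12: the applicant does not hold indemnity cover? yes; and the applicant was previously admitted in a reciprocal jurisdiction? no. So the applicant is not a Licensed Practitioner.
Under article 2: the applicant was previously admitted in a reciprocal jurisdiction? no; or Licensed Practitioner (article 12)? no. So the applicant is not a Restricted Applicant.
Under article 5: the applicant has completed the prescribed ethics module? no; or not a Restricted Applicant (article 2)? yes. So the applicant is an Essential Professional.
Under article 4: Provisional Practitioner (article 14)? yes; or not a Reportable Practitioner (article 13)? yes; or Essential Professional (article 5)? yes. So the applicant is a Chargeable Applicant.
Under article 10: Certified Applicant (article 8)? yes; and Chargeable Applicant (article 4)? yes. So the applicant is a Tier VI Practitioner.

Yes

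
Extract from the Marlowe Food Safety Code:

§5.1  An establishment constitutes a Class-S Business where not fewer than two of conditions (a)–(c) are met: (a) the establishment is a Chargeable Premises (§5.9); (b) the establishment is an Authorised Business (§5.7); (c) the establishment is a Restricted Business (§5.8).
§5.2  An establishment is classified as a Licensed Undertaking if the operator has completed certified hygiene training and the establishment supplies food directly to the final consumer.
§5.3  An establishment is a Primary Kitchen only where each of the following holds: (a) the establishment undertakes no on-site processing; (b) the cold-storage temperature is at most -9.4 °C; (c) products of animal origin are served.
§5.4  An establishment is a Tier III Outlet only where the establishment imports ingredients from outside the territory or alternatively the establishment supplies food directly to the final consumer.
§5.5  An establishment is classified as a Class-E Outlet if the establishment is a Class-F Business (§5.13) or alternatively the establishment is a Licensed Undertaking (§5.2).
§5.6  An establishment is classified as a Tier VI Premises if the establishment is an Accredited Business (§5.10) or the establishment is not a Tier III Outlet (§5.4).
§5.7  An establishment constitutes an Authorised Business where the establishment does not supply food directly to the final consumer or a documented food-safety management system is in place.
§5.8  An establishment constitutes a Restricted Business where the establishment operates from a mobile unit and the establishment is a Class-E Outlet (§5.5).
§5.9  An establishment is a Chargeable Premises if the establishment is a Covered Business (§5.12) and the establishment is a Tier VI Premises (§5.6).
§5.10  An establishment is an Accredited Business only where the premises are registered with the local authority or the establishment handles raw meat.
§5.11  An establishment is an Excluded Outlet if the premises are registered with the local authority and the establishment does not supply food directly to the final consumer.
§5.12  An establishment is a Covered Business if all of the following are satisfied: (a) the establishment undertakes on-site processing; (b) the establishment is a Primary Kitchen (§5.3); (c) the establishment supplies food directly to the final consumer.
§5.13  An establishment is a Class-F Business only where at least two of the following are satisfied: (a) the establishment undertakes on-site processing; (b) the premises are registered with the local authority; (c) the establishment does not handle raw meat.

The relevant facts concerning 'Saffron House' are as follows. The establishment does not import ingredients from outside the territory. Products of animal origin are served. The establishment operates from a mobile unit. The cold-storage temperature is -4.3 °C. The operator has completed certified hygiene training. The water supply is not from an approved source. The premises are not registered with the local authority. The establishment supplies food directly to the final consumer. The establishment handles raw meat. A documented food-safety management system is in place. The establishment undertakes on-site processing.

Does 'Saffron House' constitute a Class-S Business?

Yes

§5.3 — Primary Kitchen: [the establishment undertakes no on-site processing? no] AND [cold-storage temperature: -4.3 °C ≤ -9.4 °C? no] AND [products of animal origin are served? yes] → not satisfied.
§5.12 — Covered Business: [the establishment undertakes on-site processing? yes] AND [Primary Kitchen (§5.3)? no] AND [the establishment supplies food directly to the final consumer? yes] → not satisfied.
§5.10 — Accredited Business: [the premises are registered with the local authority? no] OR [the establishment handles raw meat? yes] → satisfied.
§5.4 — Tier III Outlet: [the establishment imports ingredients from outside the territory? no] OR [the establishment supplies food directly to the final consumer? yes] → satisfied.
§5.6 — Tier VI Premises: [Accredited Business (§5.10)? yes] OR [not a Tier III Outlet (§5.4)? no] → satisfied.
§5.9 — Chargeable Premises: [Covered Business (§5.12)? no] AND [Tier VI Premises (§5.6)? yes] → not satisfied.
§5.7 — Authorised Business: [the establishment does not supply food directly to the final consumer? no] OR [a documented food-safety management system is in place? yes] → satisfied.
§5.13 — Class-F Business: the establishment undertakes on-site processing? yes; the premises are registered with the local authority? no; the establishment does not handle raw meat? no — 1 of 3 hold (need ≥2) → not satisfied.
§5.2 — Licensed Undertaking: [the operator has completed certified hygiene training? yes] AND [the establishment supplies food directly to the final consumer? yes] → satisfied.
§5.5 — Class-E Outlet: [Class-F Business (§5.13)? no] OR [Licensed Undertaking (§5.2)? yes] → satisfied.
§5.8 — Restricted Business: [the establishment operates from a mobile unit? yes] AND [Class-E Outlet (§5.5)? yes] → satisfied.
§5.1 — Class-S Business: Chargeable Premises (§5.9)? no; Authorised Business (§5.7)? yes; Restricted Business (§5.8)? yes — 2 of 3 hold (need ≥2) → satisfied.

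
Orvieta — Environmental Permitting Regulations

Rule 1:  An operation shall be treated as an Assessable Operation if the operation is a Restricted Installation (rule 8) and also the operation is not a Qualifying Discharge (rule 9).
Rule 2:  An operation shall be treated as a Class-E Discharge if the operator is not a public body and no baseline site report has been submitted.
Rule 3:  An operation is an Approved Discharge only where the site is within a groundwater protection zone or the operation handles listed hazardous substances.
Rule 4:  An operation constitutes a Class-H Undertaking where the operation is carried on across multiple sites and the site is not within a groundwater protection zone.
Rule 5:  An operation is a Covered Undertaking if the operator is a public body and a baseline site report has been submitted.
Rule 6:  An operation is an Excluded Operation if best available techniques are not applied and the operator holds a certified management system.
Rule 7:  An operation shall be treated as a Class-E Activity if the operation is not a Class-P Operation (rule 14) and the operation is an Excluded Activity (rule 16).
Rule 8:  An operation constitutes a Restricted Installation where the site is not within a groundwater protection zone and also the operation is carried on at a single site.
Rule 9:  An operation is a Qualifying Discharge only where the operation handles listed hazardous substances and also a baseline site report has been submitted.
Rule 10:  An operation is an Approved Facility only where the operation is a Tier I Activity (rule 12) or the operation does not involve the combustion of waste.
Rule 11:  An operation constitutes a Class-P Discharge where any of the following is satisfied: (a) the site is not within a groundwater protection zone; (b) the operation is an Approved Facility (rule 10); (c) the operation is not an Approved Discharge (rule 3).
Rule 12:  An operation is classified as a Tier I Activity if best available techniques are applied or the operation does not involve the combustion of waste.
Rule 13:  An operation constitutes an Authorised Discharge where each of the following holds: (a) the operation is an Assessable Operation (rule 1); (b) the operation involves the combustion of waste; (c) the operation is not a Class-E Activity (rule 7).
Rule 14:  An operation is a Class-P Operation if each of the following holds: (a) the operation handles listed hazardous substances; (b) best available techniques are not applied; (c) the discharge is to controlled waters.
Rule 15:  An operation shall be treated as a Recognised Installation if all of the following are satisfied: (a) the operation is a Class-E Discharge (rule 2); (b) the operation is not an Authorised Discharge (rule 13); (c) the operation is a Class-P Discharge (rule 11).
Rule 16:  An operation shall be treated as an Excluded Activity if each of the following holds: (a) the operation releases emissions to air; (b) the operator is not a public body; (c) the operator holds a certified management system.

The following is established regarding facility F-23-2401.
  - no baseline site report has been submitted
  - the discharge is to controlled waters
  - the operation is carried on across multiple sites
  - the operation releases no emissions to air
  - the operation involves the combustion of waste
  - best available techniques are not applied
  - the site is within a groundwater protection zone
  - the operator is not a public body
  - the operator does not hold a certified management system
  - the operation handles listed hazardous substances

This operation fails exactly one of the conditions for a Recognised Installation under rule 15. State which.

rule 2 — Class-E Discharge: [the operator is not a public body? yes] AND [no baseline site report has been submitted? yes] → satisfied.
rule 8 — Restricted Installation: [the site is not within a groundwater protection zone? no] AND [the operation is carried on at a single site? no] → not satisfied.
rule 9 — Qualifying Discharge: [the operation handles listed hazardous substances? yes] AND [a baseline site report has been submitted? no] → not satisfied.
rule 1 — Assessable Operation: [Restricted Installation (rule 8)? no] AND [not a Qualifying Discharge (rule 9)? yes] → not satisfied.
rule 14 — Class-P Operation: [the operation handles listed hazardous substances? yes] AND [best available techniques are not applied? yes] AND [the discharge is to controlled waters? yes] → satisfied.
rule 16 — Excluded Activity: [the operation releases emissions to air? no] AND [the operator is not a public body? yes] AND [the operator holds a certified management system? no] → not satisfied.
rule 7 — Class-E Activity: [not a Class-P Operation (rule 14)? no] AND [Excluded Activity (rule 16)? no] → not satisfied.
rule 13 — Authorised Discharge: [Assessable Operation (rule 1)? no] AND [the operation involves the combustion of waste? yes] AND [not a Class-E Activity (rule 7)? yes] → not satisfied.
rule 12 — Tier I Activity: [best available techniques are applied? no] OR [the operation does not involve the combustion of waste? no] → not satisfied.
rule 10 — Approved Facility: [Tier I Activity (rule 12)? no] OR [the operation does not involve the combustion of waste? no] → not satisfied.
rule 3 — Approved Discharge: [the site is within a groundwater protection zone? yes] OR [the operation handles listed hazardous substances? yes] → satisfied.
rule 11 — Class-P Discharge: [the site is not within a groundwater protection zone? no] OR [Approved Facility (rule 10)? no] OR [not an Approved Discharge (rule 3)? no] → not satisfied.
rule 15 — Recognised Installation: [Class-E Discharge (rule 2)? yes] AND [not an Authorised Discharge (rule 13)? yes] AND [Class-P Discharge (rule 11)? no] → not satisfied.

Class-P Discharge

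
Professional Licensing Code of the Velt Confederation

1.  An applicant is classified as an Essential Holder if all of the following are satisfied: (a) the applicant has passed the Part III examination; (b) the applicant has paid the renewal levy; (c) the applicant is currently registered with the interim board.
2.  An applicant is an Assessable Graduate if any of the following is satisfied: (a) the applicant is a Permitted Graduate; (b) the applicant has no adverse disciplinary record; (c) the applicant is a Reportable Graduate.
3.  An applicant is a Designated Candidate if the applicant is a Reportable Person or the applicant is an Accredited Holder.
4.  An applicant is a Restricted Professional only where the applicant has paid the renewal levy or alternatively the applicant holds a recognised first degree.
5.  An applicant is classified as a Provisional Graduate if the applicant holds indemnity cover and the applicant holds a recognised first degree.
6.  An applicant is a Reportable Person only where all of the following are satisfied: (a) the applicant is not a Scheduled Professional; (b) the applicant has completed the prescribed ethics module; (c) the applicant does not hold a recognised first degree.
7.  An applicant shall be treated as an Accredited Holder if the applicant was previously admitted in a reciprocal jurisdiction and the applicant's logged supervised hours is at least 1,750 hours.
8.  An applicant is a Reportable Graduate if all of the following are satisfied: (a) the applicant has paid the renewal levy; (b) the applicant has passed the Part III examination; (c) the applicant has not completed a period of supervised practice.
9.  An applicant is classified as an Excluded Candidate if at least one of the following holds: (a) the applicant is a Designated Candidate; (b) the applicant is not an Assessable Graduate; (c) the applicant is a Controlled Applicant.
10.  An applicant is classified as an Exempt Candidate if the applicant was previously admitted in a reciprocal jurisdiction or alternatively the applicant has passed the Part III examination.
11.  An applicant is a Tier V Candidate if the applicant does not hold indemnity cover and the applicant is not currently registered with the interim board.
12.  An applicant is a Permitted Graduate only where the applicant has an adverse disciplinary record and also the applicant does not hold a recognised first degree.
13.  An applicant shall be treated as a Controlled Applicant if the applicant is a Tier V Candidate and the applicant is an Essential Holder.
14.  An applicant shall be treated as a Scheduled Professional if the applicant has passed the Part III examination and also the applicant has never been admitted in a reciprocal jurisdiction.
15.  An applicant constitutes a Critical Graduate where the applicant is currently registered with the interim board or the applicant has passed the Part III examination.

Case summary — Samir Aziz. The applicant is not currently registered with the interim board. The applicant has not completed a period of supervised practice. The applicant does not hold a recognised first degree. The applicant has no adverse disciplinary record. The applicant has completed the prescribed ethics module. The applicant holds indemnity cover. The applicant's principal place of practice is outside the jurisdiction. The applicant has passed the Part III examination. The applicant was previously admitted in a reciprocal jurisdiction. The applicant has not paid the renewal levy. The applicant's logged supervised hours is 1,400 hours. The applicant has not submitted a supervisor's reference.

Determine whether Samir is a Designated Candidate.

Yes

paragraph 14 — Scheduled Professional: [the applicant has passed the Part III examination? yes] AND [the applicant has never been admitted in a reciprocal jurisdiction? no] → not satisfied.
paragraph 6 — Reportable Person: [not a Scheduled Professional (paragraph 14)? yes] AND [the applicant has completed the prescribed ethics module? yes] AND [the applicant does not hold a recognised first degree? yes] → satisfied.
paragraph 7 — Accredited Holder: [the applicant was previously admitted in a reciprocal jurisdiction? yes] AND [applicant's logged supervised hours: 1,400 hours ≥ 1,750 hours? no] → not satisfied.
paragraph 3 — Designated Candidate: [Reportable Person (paragraph 6)? yes] OR [Accredited Holder (paragraph 7)? no] → satisfied.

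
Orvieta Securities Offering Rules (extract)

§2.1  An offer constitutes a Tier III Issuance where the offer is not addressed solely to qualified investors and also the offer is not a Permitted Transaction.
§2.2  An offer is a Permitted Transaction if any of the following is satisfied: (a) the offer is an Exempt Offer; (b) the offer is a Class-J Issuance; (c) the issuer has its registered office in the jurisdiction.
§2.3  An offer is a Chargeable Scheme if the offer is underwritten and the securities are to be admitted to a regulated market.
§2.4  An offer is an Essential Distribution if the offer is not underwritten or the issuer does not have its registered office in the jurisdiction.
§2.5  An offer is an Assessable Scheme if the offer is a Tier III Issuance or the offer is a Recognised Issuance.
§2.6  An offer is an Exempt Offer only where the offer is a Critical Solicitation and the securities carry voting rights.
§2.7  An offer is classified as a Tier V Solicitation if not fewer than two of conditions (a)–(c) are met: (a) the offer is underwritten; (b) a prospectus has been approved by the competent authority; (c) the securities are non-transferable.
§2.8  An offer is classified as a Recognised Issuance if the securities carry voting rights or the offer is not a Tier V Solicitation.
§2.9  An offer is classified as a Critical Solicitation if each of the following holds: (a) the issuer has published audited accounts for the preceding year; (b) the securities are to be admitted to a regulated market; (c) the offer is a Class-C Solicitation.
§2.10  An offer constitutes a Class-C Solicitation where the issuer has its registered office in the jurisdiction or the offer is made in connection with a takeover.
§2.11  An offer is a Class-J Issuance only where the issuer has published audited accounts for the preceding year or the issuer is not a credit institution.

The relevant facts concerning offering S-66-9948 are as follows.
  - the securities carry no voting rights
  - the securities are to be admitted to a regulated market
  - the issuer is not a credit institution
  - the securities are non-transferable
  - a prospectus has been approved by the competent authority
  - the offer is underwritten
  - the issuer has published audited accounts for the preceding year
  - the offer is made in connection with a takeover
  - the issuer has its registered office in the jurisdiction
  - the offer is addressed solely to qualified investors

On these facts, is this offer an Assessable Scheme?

No

Under §2.10: the issuer has its registered office in the jurisdiction? yes; or the offer is made in connection with a takeover? yes. So the offer is a Class-C Solicitation.
Under §2.9: the issuer has published audited accounts for the preceding year? yes; and the securities are to be admitted to a regulated market? yes; and Class-C Solicitation (§2.10)? yes. So the offer is a Critical Solicitation.
Under §2.6: Critical Solicitation (§2.9)? yes; and the securities carry voting rights? no. So the offer is not an Exempt Offer.
Under §2.11: the issuer has published audited accounts for the preceding year? yes; or the issuer is not a credit institution? yes. So the offer is a Class-J Issuance.
Under §2.2: Exempt Offer (§2.6)? no; or Class-J Issuance (§2.11)? yes; or the issuer has its registered office in the jurisdiction? yes. So the offer is a Permitted Transaction.
Under §2.1: the offer is not addressed solely to qualified investors? no; and not a Permitted Transaction (§2.2)? no. So the offer is not a Tier III Issuance.
Under §2.7: the offer is underwritten? yes; a prospectus has been approved by the competent authority? yes; the securities are non-transferable? yes — 3 of 3 hold (need ≥2) → satisfied.
Under §2.8: the securities carry voting rights? no; or not a Tier V Solicitation (§2.7)? no. So the offer is not a Recognised Issuance.
Under §2.5: Tier III Issuance (§2.1)? no; or Recognised Issuance (§2.8)? no. So the offer is not an Assessable Scheme.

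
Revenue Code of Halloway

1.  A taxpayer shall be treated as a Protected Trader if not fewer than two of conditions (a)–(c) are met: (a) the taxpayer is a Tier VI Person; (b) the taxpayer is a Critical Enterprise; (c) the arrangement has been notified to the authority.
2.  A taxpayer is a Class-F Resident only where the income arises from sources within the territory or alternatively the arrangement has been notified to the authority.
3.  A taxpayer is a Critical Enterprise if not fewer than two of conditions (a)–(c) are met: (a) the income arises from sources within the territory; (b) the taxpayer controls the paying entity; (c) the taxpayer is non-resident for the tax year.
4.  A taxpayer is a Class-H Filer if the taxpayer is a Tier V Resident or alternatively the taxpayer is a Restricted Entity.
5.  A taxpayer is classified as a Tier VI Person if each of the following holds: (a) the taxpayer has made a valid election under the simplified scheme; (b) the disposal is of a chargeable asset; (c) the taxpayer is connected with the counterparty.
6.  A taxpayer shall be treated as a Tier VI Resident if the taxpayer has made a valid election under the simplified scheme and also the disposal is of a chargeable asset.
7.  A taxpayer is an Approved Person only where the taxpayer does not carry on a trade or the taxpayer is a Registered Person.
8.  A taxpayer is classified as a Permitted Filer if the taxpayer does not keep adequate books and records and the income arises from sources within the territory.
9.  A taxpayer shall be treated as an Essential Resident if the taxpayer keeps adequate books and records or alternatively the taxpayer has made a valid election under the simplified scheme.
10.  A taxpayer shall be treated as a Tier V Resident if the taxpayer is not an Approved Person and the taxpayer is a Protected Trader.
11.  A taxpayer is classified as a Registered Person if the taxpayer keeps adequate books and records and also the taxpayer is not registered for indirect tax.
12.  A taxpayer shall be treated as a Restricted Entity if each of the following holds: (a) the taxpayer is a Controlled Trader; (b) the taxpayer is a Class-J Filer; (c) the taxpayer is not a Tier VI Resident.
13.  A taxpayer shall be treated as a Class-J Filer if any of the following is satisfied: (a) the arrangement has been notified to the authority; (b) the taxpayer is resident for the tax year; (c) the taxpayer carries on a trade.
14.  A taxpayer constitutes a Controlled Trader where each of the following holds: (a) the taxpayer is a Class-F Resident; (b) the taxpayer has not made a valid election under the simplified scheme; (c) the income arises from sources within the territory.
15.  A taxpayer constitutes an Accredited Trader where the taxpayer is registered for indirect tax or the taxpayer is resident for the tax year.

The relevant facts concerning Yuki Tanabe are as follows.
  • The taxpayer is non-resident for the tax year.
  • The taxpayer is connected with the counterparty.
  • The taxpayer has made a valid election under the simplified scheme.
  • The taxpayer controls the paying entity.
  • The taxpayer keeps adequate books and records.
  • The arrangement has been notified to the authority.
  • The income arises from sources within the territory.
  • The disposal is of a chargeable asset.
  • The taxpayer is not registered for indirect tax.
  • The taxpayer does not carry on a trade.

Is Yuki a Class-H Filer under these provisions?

No

Under paragraph 11: the taxpayer keeps adequate books and records? yes; and the taxpayer is not registered for indirect tax? yes. So the taxpayer is a Registered Person.
Under paragraph 7: the taxpayer does not carry on a trade? yes; or Registered Person (paragraph 11)? yes. So the taxpayer is an Approved Person.
Under paragraph 5: the taxpayer has made a valid election under the simplified scheme? yes; and the disposal is of a chargeable asset? yes; and the taxpayer is connected with the counterparty? yes. So the taxpayer is a Tier VI Person.
Under paragraph 3: the income arises from sources within the territory? yes; the taxpayer controls the paying entity? yes; the taxpayer is non-resident for the tax year? yes — 3 of 3 hold (need ≥2) → satisfied.
Under paragraph 1: Tier VI Person (paragraph 5)? yes; Critical Enterprise (paragraph 3)? yes; the arrangement has been notified to the authority? yes — 3 of 3 hold (need ≥2) → satisfied.
Under paragraph 10: not an Approved Person (paragraph 7)? no; and Protected Trader (paragraph 1)? yes. So the taxpayer is not a Tier V Resident.
Under paragraph 2: the income arises from sources within the territory? yes; or the arrangement has been notified to the authority? yes. So the taxpayer is a Class-F Resident.
Under paragraph 14: Class-F Resident (paragraph 2)? yes; and the taxpayer has not made a valid election under the simplified scheme? no; and the income arises from sources within the territory? yes. So the taxpayer is not a Controlled Trader.
Under paragraph 13: the arrangement has been notified to the authority? yes; or the taxpayer is resident for the tax year? no; or the taxpayer carries on a trade? no. So the taxpayer is a Class-J Filer.
Under paragraph 6: the taxpayer has made a valid election under the simplified scheme? yes; and the disposal is of a chargeable asset? yes. So the taxpayer is a Tier VI Resident.
Under paragraph 12: Controlled Trader (paragraph 14)? no; and Class-J Filer (paragraph 13)? yes; and not a Tier VI Resident (paragraph 6)? no. So the taxpayer is not a Restricted Entity.
Under paragraph 4: Tier V Resident (paragraph 10)? no; or Restricted Entity (paragraph 12)? no. So the taxpayer is not a Class-H Filer.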